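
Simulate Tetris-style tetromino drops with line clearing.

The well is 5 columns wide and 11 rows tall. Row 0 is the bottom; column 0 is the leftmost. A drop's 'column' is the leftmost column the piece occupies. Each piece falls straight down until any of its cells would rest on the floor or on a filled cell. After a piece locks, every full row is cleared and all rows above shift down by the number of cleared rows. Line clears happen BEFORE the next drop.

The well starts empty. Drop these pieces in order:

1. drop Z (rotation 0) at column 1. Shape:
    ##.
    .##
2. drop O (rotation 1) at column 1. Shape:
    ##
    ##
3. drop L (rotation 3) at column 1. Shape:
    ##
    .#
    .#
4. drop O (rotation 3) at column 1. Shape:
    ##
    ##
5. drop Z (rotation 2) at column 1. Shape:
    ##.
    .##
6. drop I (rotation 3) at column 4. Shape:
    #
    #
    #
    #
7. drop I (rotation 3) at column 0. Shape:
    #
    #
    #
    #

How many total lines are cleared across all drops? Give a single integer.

Drop 1: Z rot0 at col 1 lands with bottom-row=0; cleared 0 line(s) (total 0); column heights now [0 2 2 1 0], max=2
Drop 2: O rot1 at col 1 lands with bottom-row=2; cleared 0 line(s) (total 0); column heights now [0 4 4 1 0], max=4
Drop 3: L rot3 at col 1 lands with bottom-row=4; cleared 0 line(s) (total 0); column heights now [0 7 7 1 0], max=7
Drop 4: O rot3 at col 1 lands with bottom-row=7; cleared 0 line(s) (total 0); column heights now [0 9 9 1 0], max=9
Drop 5: Z rot2 at col 1 lands with bottom-row=9; cleared 0 line(s) (total 0); column heights now [0 11 11 10 0], max=11
Drop 6: I rot3 at col 4 lands with bottom-row=0; cleared 0 line(s) (total 0); column heights now [0 11 11 10 4], max=11
Drop 7: I rot3 at col 0 lands with bottom-row=0; cleared 0 line(s) (total 0); column heights now [4 11 11 10 4], max=11

Answer: 0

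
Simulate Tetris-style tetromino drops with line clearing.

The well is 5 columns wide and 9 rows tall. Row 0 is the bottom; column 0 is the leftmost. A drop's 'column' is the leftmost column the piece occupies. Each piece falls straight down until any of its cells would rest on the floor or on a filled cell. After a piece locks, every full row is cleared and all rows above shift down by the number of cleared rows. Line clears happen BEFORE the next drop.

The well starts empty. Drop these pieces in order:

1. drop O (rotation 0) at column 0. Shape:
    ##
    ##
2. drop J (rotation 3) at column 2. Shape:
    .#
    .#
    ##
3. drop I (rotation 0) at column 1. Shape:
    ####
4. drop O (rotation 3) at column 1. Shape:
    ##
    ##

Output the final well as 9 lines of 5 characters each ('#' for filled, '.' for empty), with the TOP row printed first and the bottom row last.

Answer: .....
.....
.....
.##..
.##..
.####
...#.
##.#.
####.

Derivation:
Drop 1: O rot0 at col 0 lands with bottom-row=0; cleared 0 line(s) (total 0); column heights now [2 2 0 0 0], max=2
Drop 2: J rot3 at col 2 lands with bottom-row=0; cleared 0 line(s) (total 0); column heights now [2 2 1 3 0], max=3
Drop 3: I rot0 at col 1 lands with bottom-row=3; cleared 0 line(s) (total 0); column heights now [2 4 4 4 4], max=4
Drop 4: O rot3 at col 1 lands with bottom-row=4; cleared 0 line(s) (total 0); column heights now [2 6 6 4 4], max=6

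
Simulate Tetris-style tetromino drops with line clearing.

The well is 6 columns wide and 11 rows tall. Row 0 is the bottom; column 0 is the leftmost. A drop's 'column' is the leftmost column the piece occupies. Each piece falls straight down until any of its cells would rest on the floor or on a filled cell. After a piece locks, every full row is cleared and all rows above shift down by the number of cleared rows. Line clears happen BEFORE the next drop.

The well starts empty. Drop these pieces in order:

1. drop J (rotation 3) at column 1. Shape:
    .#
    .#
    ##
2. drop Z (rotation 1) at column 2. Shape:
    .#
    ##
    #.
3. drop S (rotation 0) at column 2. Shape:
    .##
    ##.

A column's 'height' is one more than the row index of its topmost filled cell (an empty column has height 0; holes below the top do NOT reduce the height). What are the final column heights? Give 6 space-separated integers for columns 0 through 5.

Drop 1: J rot3 at col 1 lands with bottom-row=0; cleared 0 line(s) (total 0); column heights now [0 1 3 0 0 0], max=3
Drop 2: Z rot1 at col 2 lands with bottom-row=3; cleared 0 line(s) (total 0); column heights now [0 1 5 6 0 0], max=6
Drop 3: S rot0 at col 2 lands with bottom-row=6; cleared 0 line(s) (total 0); column heights now [0 1 7 8 8 0], max=8

Answer: 0 1 7 8 8 0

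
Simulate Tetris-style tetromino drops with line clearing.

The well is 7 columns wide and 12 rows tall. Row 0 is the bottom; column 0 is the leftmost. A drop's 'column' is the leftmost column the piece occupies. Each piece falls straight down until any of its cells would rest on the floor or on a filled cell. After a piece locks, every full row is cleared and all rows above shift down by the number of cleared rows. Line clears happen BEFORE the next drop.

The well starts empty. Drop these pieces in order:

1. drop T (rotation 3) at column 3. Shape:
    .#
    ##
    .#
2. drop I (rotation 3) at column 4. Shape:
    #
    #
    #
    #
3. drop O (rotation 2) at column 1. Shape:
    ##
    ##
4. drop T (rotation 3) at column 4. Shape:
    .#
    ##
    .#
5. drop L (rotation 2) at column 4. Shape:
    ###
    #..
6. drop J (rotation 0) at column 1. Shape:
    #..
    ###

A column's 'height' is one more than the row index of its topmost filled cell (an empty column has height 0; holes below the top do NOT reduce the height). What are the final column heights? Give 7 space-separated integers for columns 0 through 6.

Answer: 0 4 3 3 10 10 10

Derivation:
Drop 1: T rot3 at col 3 lands with bottom-row=0; cleared 0 line(s) (total 0); column heights now [0 0 0 2 3 0 0], max=3
Drop 2: I rot3 at col 4 lands with bottom-row=3; cleared 0 line(s) (total 0); column heights now [0 0 0 2 7 0 0], max=7
Drop 3: O rot2 at col 1 lands with bottom-row=0; cleared 0 line(s) (total 0); column heights now [0 2 2 2 7 0 0], max=7
Drop 4: T rot3 at col 4 lands with bottom-row=6; cleared 0 line(s) (total 0); column heights now [0 2 2 2 8 9 0], max=9
Drop 5: L rot2 at col 4 lands with bottom-row=8; cleared 0 line(s) (total 0); column heights now [0 2 2 2 10 10 10], max=10
Drop 6: J rot0 at col 1 lands with bottom-row=2; cleared 0 line(s) (total 0); column heights now [0 4 3 3 10 10 10], max=10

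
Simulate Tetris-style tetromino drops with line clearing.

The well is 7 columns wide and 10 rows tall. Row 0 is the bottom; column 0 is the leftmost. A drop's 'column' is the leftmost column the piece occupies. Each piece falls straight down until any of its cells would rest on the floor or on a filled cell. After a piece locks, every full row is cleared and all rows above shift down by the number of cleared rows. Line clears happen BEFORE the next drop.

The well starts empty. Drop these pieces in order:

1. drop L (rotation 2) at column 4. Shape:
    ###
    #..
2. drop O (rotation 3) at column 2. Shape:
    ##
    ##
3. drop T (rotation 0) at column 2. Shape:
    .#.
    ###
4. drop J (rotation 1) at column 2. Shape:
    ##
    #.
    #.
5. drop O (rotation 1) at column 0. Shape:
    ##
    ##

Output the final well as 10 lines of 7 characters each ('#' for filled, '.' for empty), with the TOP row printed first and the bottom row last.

Answer: .......
.......
.......
.......
.......
..##...
..#....
..##...
..###..
#####..

Derivation:
Drop 1: L rot2 at col 4 lands with bottom-row=0; cleared 0 line(s) (total 0); column heights now [0 0 0 0 2 2 2], max=2
Drop 2: O rot3 at col 2 lands with bottom-row=0; cleared 0 line(s) (total 0); column heights now [0 0 2 2 2 2 2], max=2
Drop 3: T rot0 at col 2 lands with bottom-row=2; cleared 0 line(s) (total 0); column heights now [0 0 3 4 3 2 2], max=4
Drop 4: J rot1 at col 2 lands with bottom-row=3; cleared 0 line(s) (total 0); column heights now [0 0 6 6 3 2 2], max=6
Drop 5: O rot1 at col 0 lands with bottom-row=0; cleared 1 line(s) (total 1); column heights now [1 1 5 5 2 0 0], max=5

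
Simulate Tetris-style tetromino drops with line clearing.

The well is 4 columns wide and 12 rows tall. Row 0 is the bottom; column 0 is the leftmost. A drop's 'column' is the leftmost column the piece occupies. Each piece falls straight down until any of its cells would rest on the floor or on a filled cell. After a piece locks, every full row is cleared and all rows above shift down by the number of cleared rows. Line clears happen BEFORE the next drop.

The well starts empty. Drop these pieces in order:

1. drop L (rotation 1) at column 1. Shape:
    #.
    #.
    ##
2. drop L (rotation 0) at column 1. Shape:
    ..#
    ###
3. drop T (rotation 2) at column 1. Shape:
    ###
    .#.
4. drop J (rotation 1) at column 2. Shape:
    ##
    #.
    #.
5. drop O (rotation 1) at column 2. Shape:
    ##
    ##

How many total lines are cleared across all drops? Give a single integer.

Drop 1: L rot1 at col 1 lands with bottom-row=0; cleared 0 line(s) (total 0); column heights now [0 3 1 0], max=3
Drop 2: L rot0 at col 1 lands with bottom-row=3; cleared 0 line(s) (total 0); column heights now [0 4 4 5], max=5
Drop 3: T rot2 at col 1 lands with bottom-row=4; cleared 0 line(s) (total 0); column heights now [0 6 6 6], max=6
Drop 4: J rot1 at col 2 lands with bottom-row=6; cleared 0 line(s) (total 0); column heights now [0 6 9 9], max=9
Drop 5: O rot1 at col 2 lands with bottom-row=9; cleared 0 line(s) (total 0); column heights now [0 6 11 11], max=11

Answer: 0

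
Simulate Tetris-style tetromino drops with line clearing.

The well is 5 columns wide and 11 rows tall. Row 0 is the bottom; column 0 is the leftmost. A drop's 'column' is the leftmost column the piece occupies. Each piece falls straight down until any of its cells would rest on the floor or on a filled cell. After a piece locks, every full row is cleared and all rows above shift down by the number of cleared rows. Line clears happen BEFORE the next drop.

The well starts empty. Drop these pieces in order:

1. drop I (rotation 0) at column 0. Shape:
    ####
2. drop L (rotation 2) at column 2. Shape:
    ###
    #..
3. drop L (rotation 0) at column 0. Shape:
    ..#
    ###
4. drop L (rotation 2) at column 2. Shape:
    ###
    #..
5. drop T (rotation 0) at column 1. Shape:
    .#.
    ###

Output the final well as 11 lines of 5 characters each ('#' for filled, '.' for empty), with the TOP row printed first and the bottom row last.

Answer: .....
.....
..#..
.###.
..###
..#..
..#..
###..
..###
..#..
####.

Derivation:
Drop 1: I rot0 at col 0 lands with bottom-row=0; cleared 0 line(s) (total 0); column heights now [1 1 1 1 0], max=1
Drop 2: L rot2 at col 2 lands with bottom-row=1; cleared 0 line(s) (total 0); column heights now [1 1 3 3 3], max=3
Drop 3: L rot0 at col 0 lands with bottom-row=3; cleared 0 line(s) (total 0); column heights now [4 4 5 3 3], max=5
Drop 4: L rot2 at col 2 lands with bottom-row=5; cleared 0 line(s) (total 0); column heights now [4 4 7 7 7], max=7
Drop 5: T rot0 at col 1 lands with bottom-row=7; cleared 0 line(s) (total 0); column heights now [4 8 9 8 7], max=9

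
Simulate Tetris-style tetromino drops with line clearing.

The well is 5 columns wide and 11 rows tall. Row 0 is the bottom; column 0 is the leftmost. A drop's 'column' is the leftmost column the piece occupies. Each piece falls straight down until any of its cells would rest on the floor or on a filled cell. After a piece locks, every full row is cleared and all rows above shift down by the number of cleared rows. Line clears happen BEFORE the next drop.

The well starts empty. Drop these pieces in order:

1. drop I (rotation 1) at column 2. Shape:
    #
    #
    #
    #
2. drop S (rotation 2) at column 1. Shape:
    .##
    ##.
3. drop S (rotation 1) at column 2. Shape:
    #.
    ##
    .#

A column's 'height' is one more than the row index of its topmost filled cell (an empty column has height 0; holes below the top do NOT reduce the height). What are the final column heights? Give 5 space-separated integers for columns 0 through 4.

Answer: 0 5 9 8 0

Derivation:
Drop 1: I rot1 at col 2 lands with bottom-row=0; cleared 0 line(s) (total 0); column heights now [0 0 4 0 0], max=4
Drop 2: S rot2 at col 1 lands with bottom-row=4; cleared 0 line(s) (total 0); column heights now [0 5 6 6 0], max=6
Drop 3: S rot1 at col 2 lands with bottom-row=6; cleared 0 line(s) (total 0); column heights now [0 5 9 8 0], max=9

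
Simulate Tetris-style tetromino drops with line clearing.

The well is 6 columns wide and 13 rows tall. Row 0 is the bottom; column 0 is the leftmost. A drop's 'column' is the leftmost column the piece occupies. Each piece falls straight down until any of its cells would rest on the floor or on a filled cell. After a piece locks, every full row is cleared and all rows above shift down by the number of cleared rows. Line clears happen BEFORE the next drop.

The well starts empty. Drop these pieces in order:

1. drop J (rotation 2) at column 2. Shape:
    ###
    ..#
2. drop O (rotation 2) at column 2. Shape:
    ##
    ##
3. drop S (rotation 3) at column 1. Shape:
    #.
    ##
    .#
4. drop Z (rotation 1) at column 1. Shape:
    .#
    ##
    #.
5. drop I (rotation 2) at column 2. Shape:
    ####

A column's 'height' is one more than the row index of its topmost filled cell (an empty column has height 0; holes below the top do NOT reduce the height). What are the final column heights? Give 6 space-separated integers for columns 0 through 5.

Answer: 0 9 11 11 11 11

Derivation:
Drop 1: J rot2 at col 2 lands with bottom-row=0; cleared 0 line(s) (total 0); column heights now [0 0 2 2 2 0], max=2
Drop 2: O rot2 at col 2 lands with bottom-row=2; cleared 0 line(s) (total 0); column heights now [0 0 4 4 2 0], max=4
Drop 3: S rot3 at col 1 lands with bottom-row=4; cleared 0 line(s) (total 0); column heights now [0 7 6 4 2 0], max=7
Drop 4: Z rot1 at col 1 lands with bottom-row=7; cleared 0 line(s) (total 0); column heights now [0 9 10 4 2 0], max=10
Drop 5: I rot2 at col 2 lands with bottom-row=10; cleared 0 line(s) (total 0); column heights now [0 9 11 11 11 11], max=11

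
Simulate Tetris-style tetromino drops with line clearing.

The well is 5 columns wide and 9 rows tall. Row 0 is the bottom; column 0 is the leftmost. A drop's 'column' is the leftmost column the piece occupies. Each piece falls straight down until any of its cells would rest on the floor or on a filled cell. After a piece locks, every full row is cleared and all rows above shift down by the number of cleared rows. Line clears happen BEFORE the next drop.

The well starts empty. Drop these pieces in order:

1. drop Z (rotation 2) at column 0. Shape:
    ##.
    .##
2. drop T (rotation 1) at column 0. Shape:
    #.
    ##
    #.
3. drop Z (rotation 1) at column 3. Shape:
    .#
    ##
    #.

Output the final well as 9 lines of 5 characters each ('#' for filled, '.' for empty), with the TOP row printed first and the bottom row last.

Answer: .....
.....
.....
.....
#....
##...
#...#
##.##
.###.

Derivation:
Drop 1: Z rot2 at col 0 lands with bottom-row=0; cleared 0 line(s) (total 0); column heights now [2 2 1 0 0], max=2
Drop 2: T rot1 at col 0 lands with bottom-row=2; cleared 0 line(s) (total 0); column heights now [5 4 1 0 0], max=5
Drop 3: Z rot1 at col 3 lands with bottom-row=0; cleared 0 line(s) (total 0); column heights now [5 4 1 2 3], max=5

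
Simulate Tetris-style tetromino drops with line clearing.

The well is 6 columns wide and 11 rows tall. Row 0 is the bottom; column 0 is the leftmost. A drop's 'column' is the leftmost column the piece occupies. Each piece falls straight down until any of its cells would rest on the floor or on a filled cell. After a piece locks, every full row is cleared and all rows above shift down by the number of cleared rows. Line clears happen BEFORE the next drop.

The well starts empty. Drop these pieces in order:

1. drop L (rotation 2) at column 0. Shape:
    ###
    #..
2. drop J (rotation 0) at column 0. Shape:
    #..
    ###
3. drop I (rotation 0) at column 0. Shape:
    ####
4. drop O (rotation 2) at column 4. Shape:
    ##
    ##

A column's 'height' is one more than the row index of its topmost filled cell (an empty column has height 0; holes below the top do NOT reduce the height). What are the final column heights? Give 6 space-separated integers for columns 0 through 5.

Drop 1: L rot2 at col 0 lands with bottom-row=0; cleared 0 line(s) (total 0); column heights now [2 2 2 0 0 0], max=2
Drop 2: J rot0 at col 0 lands with bottom-row=2; cleared 0 line(s) (total 0); column heights now [4 3 3 0 0 0], max=4
Drop 3: I rot0 at col 0 lands with bottom-row=4; cleared 0 line(s) (total 0); column heights now [5 5 5 5 0 0], max=5
Drop 4: O rot2 at col 4 lands with bottom-row=0; cleared 0 line(s) (total 0); column heights now [5 5 5 5 2 2], max=5

Answer: 5 5 5 5 2 2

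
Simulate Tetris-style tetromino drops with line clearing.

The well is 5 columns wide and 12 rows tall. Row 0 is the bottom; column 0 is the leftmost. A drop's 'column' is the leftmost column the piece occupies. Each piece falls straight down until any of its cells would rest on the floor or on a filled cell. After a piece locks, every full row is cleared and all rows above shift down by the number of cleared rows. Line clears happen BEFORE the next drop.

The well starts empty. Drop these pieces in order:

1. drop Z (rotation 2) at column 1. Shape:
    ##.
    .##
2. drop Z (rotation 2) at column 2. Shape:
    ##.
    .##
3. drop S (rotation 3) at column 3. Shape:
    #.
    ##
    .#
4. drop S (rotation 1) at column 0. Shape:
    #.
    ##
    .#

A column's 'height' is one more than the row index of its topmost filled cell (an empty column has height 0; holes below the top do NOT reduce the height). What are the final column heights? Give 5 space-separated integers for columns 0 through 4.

Answer: 5 4 3 5 4

Derivation:
Drop 1: Z rot2 at col 1 lands with bottom-row=0; cleared 0 line(s) (total 0); column heights now [0 2 2 1 0], max=2
Drop 2: Z rot2 at col 2 lands with bottom-row=1; cleared 0 line(s) (total 0); column heights now [0 2 3 3 2], max=3
Drop 3: S rot3 at col 3 lands with bottom-row=2; cleared 0 line(s) (total 0); column heights now [0 2 3 5 4], max=5
Drop 4: S rot1 at col 0 lands with bottom-row=2; cleared 0 line(s) (total 0); column heights now [5 4 3 5 4], max=5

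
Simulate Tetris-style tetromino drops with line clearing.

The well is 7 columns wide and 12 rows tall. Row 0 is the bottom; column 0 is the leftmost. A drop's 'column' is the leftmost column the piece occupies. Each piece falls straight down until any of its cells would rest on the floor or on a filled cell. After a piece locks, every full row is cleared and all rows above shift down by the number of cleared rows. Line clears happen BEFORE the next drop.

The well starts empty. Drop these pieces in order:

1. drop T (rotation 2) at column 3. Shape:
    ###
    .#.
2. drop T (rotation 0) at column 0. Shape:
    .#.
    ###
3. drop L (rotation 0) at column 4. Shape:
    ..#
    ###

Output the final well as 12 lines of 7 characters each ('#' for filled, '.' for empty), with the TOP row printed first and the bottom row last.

Answer: .......
.......
.......
.......
.......
.......
.......
.......
......#
....###
.#.###.
###.#..

Derivation:
Drop 1: T rot2 at col 3 lands with bottom-row=0; cleared 0 line(s) (total 0); column heights now [0 0 0 2 2 2 0], max=2
Drop 2: T rot0 at col 0 lands with bottom-row=0; cleared 0 line(s) (total 0); column heights now [1 2 1 2 2 2 0], max=2
Drop 3: L rot0 at col 4 lands with bottom-row=2; cleared 0 line(s) (total 0); column heights now [1 2 1 2 3 3 4], max=4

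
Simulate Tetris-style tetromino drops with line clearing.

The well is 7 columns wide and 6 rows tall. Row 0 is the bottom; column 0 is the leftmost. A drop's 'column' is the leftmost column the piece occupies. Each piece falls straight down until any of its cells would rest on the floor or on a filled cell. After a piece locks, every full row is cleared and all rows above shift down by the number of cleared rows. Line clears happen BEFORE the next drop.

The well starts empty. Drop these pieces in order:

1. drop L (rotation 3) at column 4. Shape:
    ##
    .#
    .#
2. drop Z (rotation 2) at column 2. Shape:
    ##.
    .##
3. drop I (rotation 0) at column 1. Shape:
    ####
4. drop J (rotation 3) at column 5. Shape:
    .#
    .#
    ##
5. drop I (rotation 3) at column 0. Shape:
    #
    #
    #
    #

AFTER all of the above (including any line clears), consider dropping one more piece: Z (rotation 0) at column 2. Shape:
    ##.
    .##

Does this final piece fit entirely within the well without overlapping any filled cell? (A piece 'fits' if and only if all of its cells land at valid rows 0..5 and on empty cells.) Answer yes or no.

Answer: no

Derivation:
Drop 1: L rot3 at col 4 lands with bottom-row=0; cleared 0 line(s) (total 0); column heights now [0 0 0 0 3 3 0], max=3
Drop 2: Z rot2 at col 2 lands with bottom-row=3; cleared 0 line(s) (total 0); column heights now [0 0 5 5 4 3 0], max=5
Drop 3: I rot0 at col 1 lands with bottom-row=5; cleared 0 line(s) (total 0); column heights now [0 6 6 6 6 3 0], max=6
Drop 4: J rot3 at col 5 lands with bottom-row=3; cleared 0 line(s) (total 0); column heights now [0 6 6 6 6 4 6], max=6
Drop 5: I rot3 at col 0 lands with bottom-row=0; cleared 0 line(s) (total 0); column heights now [4 6 6 6 6 4 6], max=6
Test piece Z rot0 at col 2 (width 3): heights before test = [4 6 6 6 6 4 6]; fits = False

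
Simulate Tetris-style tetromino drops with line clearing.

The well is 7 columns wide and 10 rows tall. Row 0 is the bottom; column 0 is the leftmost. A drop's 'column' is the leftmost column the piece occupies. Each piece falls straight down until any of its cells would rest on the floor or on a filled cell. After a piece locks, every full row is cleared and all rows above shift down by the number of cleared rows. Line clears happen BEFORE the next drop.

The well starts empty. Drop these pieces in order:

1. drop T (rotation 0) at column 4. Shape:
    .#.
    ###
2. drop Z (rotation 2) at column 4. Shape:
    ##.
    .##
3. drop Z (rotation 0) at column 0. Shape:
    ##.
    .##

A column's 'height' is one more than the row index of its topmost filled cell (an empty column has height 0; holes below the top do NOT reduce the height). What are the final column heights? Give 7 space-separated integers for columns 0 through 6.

Drop 1: T rot0 at col 4 lands with bottom-row=0; cleared 0 line(s) (total 0); column heights now [0 0 0 0 1 2 1], max=2
Drop 2: Z rot2 at col 4 lands with bottom-row=2; cleared 0 line(s) (total 0); column heights now [0 0 0 0 4 4 3], max=4
Drop 3: Z rot0 at col 0 lands with bottom-row=0; cleared 0 line(s) (total 0); column heights now [2 2 1 0 4 4 3], max=4

Answer: 2 2 1 0 4 4 3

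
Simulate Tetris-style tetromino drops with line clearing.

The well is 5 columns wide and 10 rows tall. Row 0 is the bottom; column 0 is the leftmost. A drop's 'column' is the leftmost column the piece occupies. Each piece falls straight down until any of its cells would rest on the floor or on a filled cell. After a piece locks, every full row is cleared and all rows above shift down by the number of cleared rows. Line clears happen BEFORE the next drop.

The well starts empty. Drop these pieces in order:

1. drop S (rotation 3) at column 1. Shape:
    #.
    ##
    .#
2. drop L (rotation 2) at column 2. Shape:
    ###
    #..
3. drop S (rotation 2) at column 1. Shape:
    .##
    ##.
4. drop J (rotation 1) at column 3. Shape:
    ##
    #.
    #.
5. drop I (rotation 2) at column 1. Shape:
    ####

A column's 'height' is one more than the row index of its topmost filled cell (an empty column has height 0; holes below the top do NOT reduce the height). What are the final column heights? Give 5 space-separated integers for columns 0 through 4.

Answer: 0 10 10 10 10

Derivation:
Drop 1: S rot3 at col 1 lands with bottom-row=0; cleared 0 line(s) (total 0); column heights now [0 3 2 0 0], max=3
Drop 2: L rot2 at col 2 lands with bottom-row=2; cleared 0 line(s) (total 0); column heights now [0 3 4 4 4], max=4
Drop 3: S rot2 at col 1 lands with bottom-row=4; cleared 0 line(s) (total 0); column heights now [0 5 6 6 4], max=6
Drop 4: J rot1 at col 3 lands with bottom-row=6; cleared 0 line(s) (total 0); column heights now [0 5 6 9 9], max=9
Drop 5: I rot2 at col 1 lands with bottom-row=9; cleared 0 line(s) (total 0); column heights now [0 10 10 10 10], max=10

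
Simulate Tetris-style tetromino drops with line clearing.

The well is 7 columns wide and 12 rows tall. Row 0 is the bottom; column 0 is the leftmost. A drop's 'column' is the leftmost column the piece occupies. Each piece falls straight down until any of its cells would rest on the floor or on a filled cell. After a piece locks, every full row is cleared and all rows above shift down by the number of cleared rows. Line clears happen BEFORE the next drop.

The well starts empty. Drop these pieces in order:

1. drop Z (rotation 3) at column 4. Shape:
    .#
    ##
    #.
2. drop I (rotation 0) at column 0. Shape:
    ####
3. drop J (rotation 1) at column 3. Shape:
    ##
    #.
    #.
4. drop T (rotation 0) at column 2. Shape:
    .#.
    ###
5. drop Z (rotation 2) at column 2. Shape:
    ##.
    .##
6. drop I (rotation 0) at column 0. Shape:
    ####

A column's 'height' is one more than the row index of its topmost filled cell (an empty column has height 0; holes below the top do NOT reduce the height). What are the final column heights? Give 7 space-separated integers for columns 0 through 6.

Drop 1: Z rot3 at col 4 lands with bottom-row=0; cleared 0 line(s) (total 0); column heights now [0 0 0 0 2 3 0], max=3
Drop 2: I rot0 at col 0 lands with bottom-row=0; cleared 0 line(s) (total 0); column heights now [1 1 1 1 2 3 0], max=3
Drop 3: J rot1 at col 3 lands with bottom-row=1; cleared 0 line(s) (total 0); column heights now [1 1 1 4 4 3 0], max=4
Drop 4: T rot0 at col 2 lands with bottom-row=4; cleared 0 line(s) (total 0); column heights now [1 1 5 6 5 3 0], max=6
Drop 5: Z rot2 at col 2 lands with bottom-row=6; cleared 0 line(s) (total 0); column heights now [1 1 8 8 7 3 0], max=8
Drop 6: I rot0 at col 0 lands with bottom-row=8; cleared 0 line(s) (total 0); column heights now [9 9 9 9 7 3 0], max=9

Answer: 9 9 9 9 7 3 0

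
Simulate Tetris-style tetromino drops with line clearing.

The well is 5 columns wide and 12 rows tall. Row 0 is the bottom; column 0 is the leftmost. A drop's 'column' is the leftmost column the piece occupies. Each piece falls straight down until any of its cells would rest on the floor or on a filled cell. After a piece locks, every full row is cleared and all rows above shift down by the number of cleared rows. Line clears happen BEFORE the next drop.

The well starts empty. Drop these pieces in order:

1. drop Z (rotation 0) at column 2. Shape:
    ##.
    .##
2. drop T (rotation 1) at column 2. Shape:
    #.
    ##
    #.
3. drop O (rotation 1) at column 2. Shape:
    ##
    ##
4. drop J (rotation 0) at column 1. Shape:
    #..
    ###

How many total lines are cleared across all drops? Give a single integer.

Answer: 0

Derivation:
Drop 1: Z rot0 at col 2 lands with bottom-row=0; cleared 0 line(s) (total 0); column heights now [0 0 2 2 1], max=2
Drop 2: T rot1 at col 2 lands with bottom-row=2; cleared 0 line(s) (total 0); column heights now [0 0 5 4 1], max=5
Drop 3: O rot1 at col 2 lands with bottom-row=5; cleared 0 line(s) (total 0); column heights now [0 0 7 7 1], max=7
Drop 4: J rot0 at col 1 lands with bottom-row=7; cleared 0 line(s) (total 0); column heights now [0 9 8 8 1], max=9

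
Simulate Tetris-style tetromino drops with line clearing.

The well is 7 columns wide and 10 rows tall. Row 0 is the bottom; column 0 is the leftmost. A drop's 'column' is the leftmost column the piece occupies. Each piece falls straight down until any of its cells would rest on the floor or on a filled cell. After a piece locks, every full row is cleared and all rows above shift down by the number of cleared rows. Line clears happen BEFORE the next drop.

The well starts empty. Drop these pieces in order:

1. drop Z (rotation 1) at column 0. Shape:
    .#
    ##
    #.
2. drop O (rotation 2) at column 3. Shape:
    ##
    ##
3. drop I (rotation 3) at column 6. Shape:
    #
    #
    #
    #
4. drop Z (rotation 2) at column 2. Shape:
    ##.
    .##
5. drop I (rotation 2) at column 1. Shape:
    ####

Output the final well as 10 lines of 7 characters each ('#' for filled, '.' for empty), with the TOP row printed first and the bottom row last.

Drop 1: Z rot1 at col 0 lands with bottom-row=0; cleared 0 line(s) (total 0); column heights now [2 3 0 0 0 0 0], max=3
Drop 2: O rot2 at col 3 lands with bottom-row=0; cleared 0 line(s) (total 0); column heights now [2 3 0 2 2 0 0], max=3
Drop 3: I rot3 at col 6 lands with bottom-row=0; cleared 0 line(s) (total 0); column heights now [2 3 0 2 2 0 4], max=4
Drop 4: Z rot2 at col 2 lands with bottom-row=2; cleared 0 line(s) (total 0); column heights now [2 3 4 4 3 0 4], max=4
Drop 5: I rot2 at col 1 lands with bottom-row=4; cleared 0 line(s) (total 0); column heights now [2 5 5 5 5 0 4], max=5

Answer: .......
.......
.......
.......
.......
.####..
..##..#
.#.##.#
##.##.#
#..##.#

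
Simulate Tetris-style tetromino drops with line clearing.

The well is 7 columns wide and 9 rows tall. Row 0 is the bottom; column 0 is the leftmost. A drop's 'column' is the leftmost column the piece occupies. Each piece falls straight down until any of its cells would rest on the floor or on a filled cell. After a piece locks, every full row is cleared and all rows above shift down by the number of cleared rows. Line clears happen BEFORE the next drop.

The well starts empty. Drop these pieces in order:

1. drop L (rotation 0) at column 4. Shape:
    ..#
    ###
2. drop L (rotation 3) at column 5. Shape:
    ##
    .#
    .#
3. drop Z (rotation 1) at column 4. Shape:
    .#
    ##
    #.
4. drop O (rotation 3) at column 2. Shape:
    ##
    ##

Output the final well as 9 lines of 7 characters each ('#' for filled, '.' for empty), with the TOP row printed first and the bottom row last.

Drop 1: L rot0 at col 4 lands with bottom-row=0; cleared 0 line(s) (total 0); column heights now [0 0 0 0 1 1 2], max=2
Drop 2: L rot3 at col 5 lands with bottom-row=2; cleared 0 line(s) (total 0); column heights now [0 0 0 0 1 5 5], max=5
Drop 3: Z rot1 at col 4 lands with bottom-row=4; cleared 0 line(s) (total 0); column heights now [0 0 0 0 6 7 5], max=7
Drop 4: O rot3 at col 2 lands with bottom-row=0; cleared 0 line(s) (total 0); column heights now [0 0 2 2 6 7 5], max=7

Answer: .......
.......
.....#.
....##.
....###
......#
......#
..##..#
..#####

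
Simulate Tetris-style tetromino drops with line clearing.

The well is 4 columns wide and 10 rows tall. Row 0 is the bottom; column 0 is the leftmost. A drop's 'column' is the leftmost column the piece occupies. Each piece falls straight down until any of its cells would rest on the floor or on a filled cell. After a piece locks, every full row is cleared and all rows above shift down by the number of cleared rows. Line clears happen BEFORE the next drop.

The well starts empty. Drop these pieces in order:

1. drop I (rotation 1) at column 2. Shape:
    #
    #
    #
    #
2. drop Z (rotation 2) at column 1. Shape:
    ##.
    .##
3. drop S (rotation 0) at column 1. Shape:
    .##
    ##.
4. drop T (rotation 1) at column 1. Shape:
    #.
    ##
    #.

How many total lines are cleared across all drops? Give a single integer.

Answer: 0

Derivation:
Drop 1: I rot1 at col 2 lands with bottom-row=0; cleared 0 line(s) (total 0); column heights now [0 0 4 0], max=4
Drop 2: Z rot2 at col 1 lands with bottom-row=4; cleared 0 line(s) (total 0); column heights now [0 6 6 5], max=6
Drop 3: S rot0 at col 1 lands with bottom-row=6; cleared 0 line(s) (total 0); column heights now [0 7 8 8], max=8
Drop 4: T rot1 at col 1 lands with bottom-row=7; cleared 0 line(s) (total 0); column heights now [0 10 9 8], max=10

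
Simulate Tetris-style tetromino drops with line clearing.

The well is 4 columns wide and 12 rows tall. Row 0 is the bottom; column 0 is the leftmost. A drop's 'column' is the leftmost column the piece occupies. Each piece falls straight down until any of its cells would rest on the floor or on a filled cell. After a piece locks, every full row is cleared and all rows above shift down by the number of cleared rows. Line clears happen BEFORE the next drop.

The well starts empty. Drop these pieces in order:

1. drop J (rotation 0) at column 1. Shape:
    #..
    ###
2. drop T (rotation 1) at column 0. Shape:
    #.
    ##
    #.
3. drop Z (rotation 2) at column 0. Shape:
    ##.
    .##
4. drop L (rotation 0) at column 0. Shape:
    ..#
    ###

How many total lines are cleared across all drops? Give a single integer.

Answer: 0

Derivation:
Drop 1: J rot0 at col 1 lands with bottom-row=0; cleared 0 line(s) (total 0); column heights now [0 2 1 1], max=2
Drop 2: T rot1 at col 0 lands with bottom-row=1; cleared 0 line(s) (total 0); column heights now [4 3 1 1], max=4
Drop 3: Z rot2 at col 0 lands with bottom-row=3; cleared 0 line(s) (total 0); column heights now [5 5 4 1], max=5
Drop 4: L rot0 at col 0 lands with bottom-row=5; cleared 0 line(s) (total 0); column heights now [6 6 7 1], max=7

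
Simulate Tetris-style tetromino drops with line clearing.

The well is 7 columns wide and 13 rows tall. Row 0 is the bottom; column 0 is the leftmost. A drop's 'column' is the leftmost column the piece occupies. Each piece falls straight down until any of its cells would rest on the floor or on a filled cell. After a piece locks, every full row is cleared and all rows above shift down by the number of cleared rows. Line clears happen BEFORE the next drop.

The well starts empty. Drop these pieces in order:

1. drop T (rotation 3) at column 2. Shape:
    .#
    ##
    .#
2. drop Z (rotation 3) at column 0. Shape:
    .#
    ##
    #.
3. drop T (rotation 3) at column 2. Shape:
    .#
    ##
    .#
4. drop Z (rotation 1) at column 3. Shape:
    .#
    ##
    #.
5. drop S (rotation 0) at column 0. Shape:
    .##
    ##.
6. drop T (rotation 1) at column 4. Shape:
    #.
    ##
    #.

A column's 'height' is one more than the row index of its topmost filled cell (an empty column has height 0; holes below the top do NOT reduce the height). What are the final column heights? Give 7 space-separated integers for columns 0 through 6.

Drop 1: T rot3 at col 2 lands with bottom-row=0; cleared 0 line(s) (total 0); column heights now [0 0 2 3 0 0 0], max=3
Drop 2: Z rot3 at col 0 lands with bottom-row=0; cleared 0 line(s) (total 0); column heights now [2 3 2 3 0 0 0], max=3
Drop 3: T rot3 at col 2 lands with bottom-row=3; cleared 0 line(s) (total 0); column heights now [2 3 5 6 0 0 0], max=6
Drop 4: Z rot1 at col 3 lands with bottom-row=6; cleared 0 line(s) (total 0); column heights now [2 3 5 8 9 0 0], max=9
Drop 5: S rot0 at col 0 lands with bottom-row=4; cleared 0 line(s) (total 0); column heights now [5 6 6 8 9 0 0], max=9
Drop 6: T rot1 at col 4 lands with bottom-row=9; cleared 0 line(s) (total 0); column heights now [5 6 6 8 12 11 0], max=12

Answer: 5 6 6 8 12 11 0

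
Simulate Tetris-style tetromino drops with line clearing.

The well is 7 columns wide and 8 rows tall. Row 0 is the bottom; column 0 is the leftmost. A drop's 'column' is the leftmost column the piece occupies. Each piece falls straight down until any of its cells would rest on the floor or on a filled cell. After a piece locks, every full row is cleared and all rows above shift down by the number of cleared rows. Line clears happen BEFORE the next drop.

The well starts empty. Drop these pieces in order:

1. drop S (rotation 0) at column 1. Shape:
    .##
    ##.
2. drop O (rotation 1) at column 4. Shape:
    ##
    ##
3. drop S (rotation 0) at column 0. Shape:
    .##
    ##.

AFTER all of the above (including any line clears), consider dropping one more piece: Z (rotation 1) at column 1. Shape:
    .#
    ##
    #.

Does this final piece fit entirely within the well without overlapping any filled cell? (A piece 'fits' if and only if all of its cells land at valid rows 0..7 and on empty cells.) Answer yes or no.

Drop 1: S rot0 at col 1 lands with bottom-row=0; cleared 0 line(s) (total 0); column heights now [0 1 2 2 0 0 0], max=2
Drop 2: O rot1 at col 4 lands with bottom-row=0; cleared 0 line(s) (total 0); column heights now [0 1 2 2 2 2 0], max=2
Drop 3: S rot0 at col 0 lands with bottom-row=1; cleared 0 line(s) (total 0); column heights now [2 3 3 2 2 2 0], max=3
Test piece Z rot1 at col 1 (width 2): heights before test = [2 3 3 2 2 2 0]; fits = True

Answer: yes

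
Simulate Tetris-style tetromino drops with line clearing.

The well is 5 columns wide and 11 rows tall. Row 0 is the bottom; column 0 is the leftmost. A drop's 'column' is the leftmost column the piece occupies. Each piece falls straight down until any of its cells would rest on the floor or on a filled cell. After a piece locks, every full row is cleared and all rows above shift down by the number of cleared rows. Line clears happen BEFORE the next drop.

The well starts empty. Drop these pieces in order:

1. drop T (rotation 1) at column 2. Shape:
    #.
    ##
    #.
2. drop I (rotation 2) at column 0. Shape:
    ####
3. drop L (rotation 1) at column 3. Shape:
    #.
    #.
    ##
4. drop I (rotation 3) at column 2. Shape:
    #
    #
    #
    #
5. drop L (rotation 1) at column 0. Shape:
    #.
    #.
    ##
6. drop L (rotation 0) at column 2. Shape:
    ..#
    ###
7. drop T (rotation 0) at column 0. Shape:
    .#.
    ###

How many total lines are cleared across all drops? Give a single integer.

Answer: 1

Derivation:
Drop 1: T rot1 at col 2 lands with bottom-row=0; cleared 0 line(s) (total 0); column heights now [0 0 3 2 0], max=3
Drop 2: I rot2 at col 0 lands with bottom-row=3; cleared 0 line(s) (total 0); column heights now [4 4 4 4 0], max=4
Drop 3: L rot1 at col 3 lands with bottom-row=4; cleared 0 line(s) (total 0); column heights now [4 4 4 7 5], max=7
Drop 4: I rot3 at col 2 lands with bottom-row=4; cleared 0 line(s) (total 0); column heights now [4 4 8 7 5], max=8
Drop 5: L rot1 at col 0 lands with bottom-row=4; cleared 1 line(s) (total 1); column heights now [6 4 7 6 0], max=7
Drop 6: L rot0 at col 2 lands with bottom-row=7; cleared 0 line(s) (total 1); column heights now [6 4 8 8 9], max=9
Drop 7: T rot0 at col 0 lands with bottom-row=8; cleared 0 line(s) (total 1); column heights now [9 10 9 8 9], max=10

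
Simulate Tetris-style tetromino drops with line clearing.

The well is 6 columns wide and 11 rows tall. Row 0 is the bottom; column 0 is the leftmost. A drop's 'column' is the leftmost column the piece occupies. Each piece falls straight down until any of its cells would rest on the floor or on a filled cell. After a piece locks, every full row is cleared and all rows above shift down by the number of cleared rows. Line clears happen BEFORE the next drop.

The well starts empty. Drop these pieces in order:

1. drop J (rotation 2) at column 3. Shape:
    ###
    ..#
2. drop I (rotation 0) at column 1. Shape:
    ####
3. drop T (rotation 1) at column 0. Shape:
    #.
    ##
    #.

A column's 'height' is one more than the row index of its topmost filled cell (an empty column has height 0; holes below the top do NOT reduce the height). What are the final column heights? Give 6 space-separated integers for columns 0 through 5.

Answer: 5 4 3 3 3 2

Derivation:
Drop 1: J rot2 at col 3 lands with bottom-row=0; cleared 0 line(s) (total 0); column heights now [0 0 0 2 2 2], max=2
Drop 2: I rot0 at col 1 lands with bottom-row=2; cleared 0 line(s) (total 0); column heights now [0 3 3 3 3 2], max=3
Drop 3: T rot1 at col 0 lands with bottom-row=2; cleared 0 line(s) (total 0); column heights now [5 4 3 3 3 2], max=5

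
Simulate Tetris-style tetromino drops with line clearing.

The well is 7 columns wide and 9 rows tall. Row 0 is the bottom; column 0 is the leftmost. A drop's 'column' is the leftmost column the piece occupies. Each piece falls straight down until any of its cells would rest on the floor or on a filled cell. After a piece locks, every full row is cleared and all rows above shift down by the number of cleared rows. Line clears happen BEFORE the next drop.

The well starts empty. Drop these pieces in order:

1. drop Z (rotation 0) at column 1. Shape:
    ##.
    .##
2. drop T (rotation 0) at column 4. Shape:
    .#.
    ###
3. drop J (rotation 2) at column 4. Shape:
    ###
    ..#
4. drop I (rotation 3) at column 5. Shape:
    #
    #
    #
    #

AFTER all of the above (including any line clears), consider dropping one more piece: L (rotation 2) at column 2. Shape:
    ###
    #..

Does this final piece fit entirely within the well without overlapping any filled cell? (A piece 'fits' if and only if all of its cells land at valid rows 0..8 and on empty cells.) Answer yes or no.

Answer: yes

Derivation:
Drop 1: Z rot0 at col 1 lands with bottom-row=0; cleared 0 line(s) (total 0); column heights now [0 2 2 1 0 0 0], max=2
Drop 2: T rot0 at col 4 lands with bottom-row=0; cleared 0 line(s) (total 0); column heights now [0 2 2 1 1 2 1], max=2
Drop 3: J rot2 at col 4 lands with bottom-row=1; cleared 0 line(s) (total 0); column heights now [0 2 2 1 3 3 3], max=3
Drop 4: I rot3 at col 5 lands with bottom-row=3; cleared 0 line(s) (total 0); column heights now [0 2 2 1 3 7 3], max=7
Test piece L rot2 at col 2 (width 3): heights before test = [0 2 2 1 3 7 3]; fits = True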